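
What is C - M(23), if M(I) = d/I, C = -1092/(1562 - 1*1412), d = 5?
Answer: -4311/575 ≈ -7.4974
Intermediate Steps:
C = -182/25 (C = -1092/(1562 - 1412) = -1092/150 = -1092*1/150 = -182/25 ≈ -7.2800)
M(I) = 5/I
C - M(23) = -182/25 - 5/23 = -4311/575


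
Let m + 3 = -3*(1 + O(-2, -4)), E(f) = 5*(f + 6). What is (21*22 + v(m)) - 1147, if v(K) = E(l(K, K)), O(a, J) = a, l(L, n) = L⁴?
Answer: -655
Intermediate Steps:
E(f) = 30 + 5*f (E(f) = 5*(6 + f) = 30 + 5*f)
m = 0 (m = -3 - 3*(1 - 2) = -3 - 3*(-1) = -3 + 3 = 0)
v(K) = 30 + 5*K⁴
(21*22 + v(m)) - 1147 = (21*22 + (30 + 5*0⁴)) - 1147 = (462 + (30 + 5*0)) - 1147 = (462 + (30 + 0)) - 1147 = (462 + 30) - 1147 = 492 - 1147 = -655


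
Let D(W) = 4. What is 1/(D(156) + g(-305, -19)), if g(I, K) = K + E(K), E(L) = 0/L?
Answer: -1/15 ≈ -0.066667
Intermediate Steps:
E(L) = 0
g(I, K) = K (g(I, K) = K + 0 = K)
1/(D(156) + g(-305, -19)) = 1/(4 - 19) = 1/(-15) = -1/15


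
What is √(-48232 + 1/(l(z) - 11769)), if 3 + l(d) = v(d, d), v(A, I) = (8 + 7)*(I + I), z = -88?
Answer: I*√2504515864755/7206 ≈ 219.62*I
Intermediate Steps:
v(A, I) = 30*I (v(A, I) = 15*(2*I) = 30*I)
l(d) = -3 + 30*d
√(-48232 + 1/(l(z) - 11769)) = √(-48232 + 1/((-3 + 30*(-88)) - 11769)) = √(-48232 + 1/((-3 - 2640) - 11769)) = √(-48232 + 1/(-2643 - 11769)) = √(-48232 + 1/(-14412)) = √(-48232 - 1/14412) = √(-695119585/14412) = I*√2504515864755/7206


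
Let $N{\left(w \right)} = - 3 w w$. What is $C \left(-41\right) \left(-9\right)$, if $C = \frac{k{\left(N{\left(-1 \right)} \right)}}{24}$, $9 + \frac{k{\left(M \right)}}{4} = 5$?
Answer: $-246$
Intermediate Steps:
$N{\left(w \right)} = - 3 w^{2}$
$k{\left(M \right)} = -16$ ($k{\left(M \right)} = -36 + 4 \cdot 5 = -36 + 20 = -16$)
$C = - \frac{2}{3}$ ($C = - \frac{16}{24} = \left(-16\right) \frac{1}{24} = - \frac{2}{3} \approx -0.66667$)
$C \left(-41\right) \left(-9\right) = \left(- \frac{2}{3}\right) \left(-41\right) \left(-9\right) = \frac{82}{3} \left(-9\right) = -246$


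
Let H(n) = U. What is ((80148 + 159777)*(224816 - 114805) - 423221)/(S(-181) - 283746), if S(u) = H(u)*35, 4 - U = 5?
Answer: -26393965954/283781 ≈ -93008.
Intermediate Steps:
U = -1 (U = 4 - 1*5 = 4 - 5 = -1)
H(n) = -1
S(u) = -35 (S(u) = -1*35 = -35)
((80148 + 159777)*(224816 - 114805) - 423221)/(S(-181) - 283746) = ((80148 + 159777)*(224816 - 114805) - 423221)/(-35 - 283746) = (239925*110011 - 423221)/(-283781) = (26394389175 - 423221)*(-1/283781) = 26393965954*(-1/283781) = -26393965954/283781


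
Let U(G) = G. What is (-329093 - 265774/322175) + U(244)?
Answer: -105947192349/322175 ≈ -3.2885e+5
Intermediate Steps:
(-329093 - 265774/322175) + U(244) = (-329093 - 265774/322175) + 244 = -106025803049/322175 + 244 = -105947192349/322175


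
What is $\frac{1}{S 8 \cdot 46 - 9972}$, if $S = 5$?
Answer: $- \frac{1}{8132} \approx -0.00012297$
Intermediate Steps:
$\frac{1}{S 8 \cdot 46 - 9972} = \frac{1}{5 \cdot 8 \cdot 46 - 9972} = \frac{1}{40 \cdot 46 - 9972} = \frac{1}{1840 - 9972} = \frac{1}{-8132} = - \frac{1}{8132}$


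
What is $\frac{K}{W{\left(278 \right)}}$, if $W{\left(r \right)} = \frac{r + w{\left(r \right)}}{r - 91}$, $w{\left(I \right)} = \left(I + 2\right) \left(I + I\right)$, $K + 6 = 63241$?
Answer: $\frac{63235}{834} \approx 75.821$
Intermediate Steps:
$K = 63235$ ($K = -6 + 63241 = 63235$)
$w{\left(I \right)} = 2 I \left(2 + I\right)$ ($w{\left(I \right)} = \left(2 + I\right) 2 I = 2 I \left(2 + I\right)$)
$W{\left(r \right)} = \frac{r + 2 r \left(2 + r\right)}{-91 + r}$ ($W{\left(r \right)} = \frac{r + 2 r \left(2 + r\right)}{r - 91} = \frac{r + 2 r \left(2 + r\right)}{-91 + r}$)
$\frac{K}{W{\left(278 \right)}} = \frac{63235}{278 \frac{1}{-91 + 278} \left(5 + 2 \cdot 278\right)} = \frac{63235}{278 \cdot \frac{1}{187} \left(5 + 556\right)} = \frac{63235}{278 \cdot \frac{1}{187} \cdot 561} = \frac{63235}{834}$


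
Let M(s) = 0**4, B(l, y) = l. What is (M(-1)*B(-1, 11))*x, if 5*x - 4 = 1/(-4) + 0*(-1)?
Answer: 0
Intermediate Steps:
M(s) = 0
x = 3/4 (x = 4/5 + (1/(-4) + 0*(-1))/5 = 4/5 + (-1/4 + 0)/5 = 4/5 + (1/5)*(-1/4) = 4/5 - 1/20 = 3/4 ≈ 0.75000)
(M(-1)*B(-1, 11))*x = (0*(-1))*(3/4) = 0*(3/4) = 0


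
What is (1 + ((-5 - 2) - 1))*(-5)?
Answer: 35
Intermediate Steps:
(1 + ((-5 - 2) - 1))*(-5) = (1 + (-7 - 1))*(-5) = (1 - 8)*(-5) = -7*(-5) = 35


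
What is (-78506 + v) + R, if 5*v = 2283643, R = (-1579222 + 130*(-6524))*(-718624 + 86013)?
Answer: 7677818140923/5 ≈ 1.5356e+12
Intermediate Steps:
R = 1535563249962 (R = (-1579222 - 848120)*(-632611) = -2427342*(-632611) = 1535563249962)
v = 2283643/5 (v = (⅕)*2283643 = 2283643/5 ≈ 4.5673e+5)
(-78506 + v) + R = (-78506 + 2283643/5) + 1535563249962 = 1891113/5 + 1535563249962 = 7677818140923/5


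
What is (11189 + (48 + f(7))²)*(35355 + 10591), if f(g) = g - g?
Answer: 619949378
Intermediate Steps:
f(g) = 0
(11189 + (48 + f(7))²)*(35355 + 10591) = (11189 + (48 + 0)²)*(35355 + 10591) = (11189 + 48²)*45946 = (11189 + 2304)*45946 = 13493*45946 = 619949378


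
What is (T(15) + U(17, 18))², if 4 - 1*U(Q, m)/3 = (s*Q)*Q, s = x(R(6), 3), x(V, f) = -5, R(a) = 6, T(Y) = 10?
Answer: 18983449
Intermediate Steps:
s = -5
U(Q, m) = 12 + 15*Q² (U(Q, m) = 12 - 3*(-5*Q)*Q = 12 - (-15)*Q² = 12 + 15*Q²)
(T(15) + U(17, 18))² = (10 + (12 + 15*17²))² = (10 + (12 + 15*289))² = (10 + (12 + 4335))² = (10 + 4347)² = 4357² = 18983449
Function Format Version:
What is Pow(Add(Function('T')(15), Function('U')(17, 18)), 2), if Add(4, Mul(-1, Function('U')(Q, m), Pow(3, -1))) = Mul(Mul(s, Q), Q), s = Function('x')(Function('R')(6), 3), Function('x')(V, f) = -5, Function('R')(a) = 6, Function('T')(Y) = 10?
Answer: 18983449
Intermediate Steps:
s = -5
Function('U')(Q, m) = Add(12, Mul(15, Pow(Q, 2))) (Function('U')(Q, m) = Add(12, Mul(-3, Mul(Mul(-5, Q), Q))) = Add(12, Mul(-3, Mul(-5, Pow(Q, 2)))) = Add(12, Mul(15, Pow(Q, 2))))
Pow(Add(Function('T')(15), Function('U')(17, 18)), 2) = Pow(Add(10, Add(12, Mul(15, Pow(17, 2)))), 2) = Pow(Add(10, Add(12, Mul(15, 289))), 2) = Pow(Add(10, Add(12, 4335)), 2) = Pow(Add(10, 4347), 2) = Pow(4357, 2) = 18983449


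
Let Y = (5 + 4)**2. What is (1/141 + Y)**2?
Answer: 130462084/19881 ≈ 6562.1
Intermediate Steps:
Y = 81 (Y = 9**2 = 81)
(1/141 + Y)**2 = (1/141 + 81)**2 = (11422/141)**2 = 130462084/19881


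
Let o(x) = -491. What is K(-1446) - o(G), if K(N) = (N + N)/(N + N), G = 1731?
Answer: 492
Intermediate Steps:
K(N) = 1 (K(N) = (2*N)/((2*N)) = (2*N)*(1/(2*N)) = 1)
K(-1446) - o(G) = 1 - 1*(-491) = 1 + 491 = 492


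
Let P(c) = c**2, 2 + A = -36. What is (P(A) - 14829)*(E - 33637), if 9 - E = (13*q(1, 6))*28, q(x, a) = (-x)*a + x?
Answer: 425750080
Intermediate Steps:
A = -38 (A = -2 - 36 = -38)
q(x, a) = x - a*x (q(x, a) = -a*x + x = x - a*x)
E = 1829 (E = 9 - 13*(1*(1 - 1*6))*28 = 9 - 13*(1*(1 - 6))*28 = 9 - 13*(1*(-5))*28 = 9 - 13*(-5)*28 = 9 - (-65)*28 = 9 - 1*(-1820) = 9 + 1820 = 1829)
(P(A) - 14829)*(E - 33637) = ((-38)**2 - 14829)*(1829 - 33637) = (1444 - 14829)*(-31808) = -13385*(-31808) = 425750080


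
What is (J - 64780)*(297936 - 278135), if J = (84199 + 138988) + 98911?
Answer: 5095153718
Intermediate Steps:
J = 322098 (J = 223187 + 98911 = 322098)
(J - 64780)*(297936 - 278135) = (322098 - 64780)*(297936 - 278135) = 257318*19801 = 5095153718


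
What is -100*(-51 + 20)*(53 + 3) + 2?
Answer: 173602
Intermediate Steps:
-100*(-51 + 20)*(53 + 3) + 2 = -(-3100)*56 + 2 = -100*(-1736) + 2 = 173600 + 2 = 173602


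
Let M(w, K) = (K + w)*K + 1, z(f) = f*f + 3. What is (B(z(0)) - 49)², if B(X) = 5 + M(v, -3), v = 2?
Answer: 1600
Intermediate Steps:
z(f) = 3 + f² (z(f) = f² + 3 = 3 + f²)
M(w, K) = 1 + K*(K + w) (M(w, K) = K*(K + w) + 1 = 1 + K*(K + w))
B(X) = 9 (B(X) = 5 + (1 + (-3)² - 3*2) = 5 + (1 + 9 - 6) = 5 + 4 = 9)
(B(z(0)) - 49)² = (9 - 49)² = (-40)² = 1600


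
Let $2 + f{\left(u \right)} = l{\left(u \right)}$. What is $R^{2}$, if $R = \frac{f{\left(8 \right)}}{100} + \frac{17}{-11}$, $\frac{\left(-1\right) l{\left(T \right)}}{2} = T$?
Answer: $\frac{900601}{302500} \approx 2.9772$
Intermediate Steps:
$l{\left(T \right)} = - 2 T$
$f{\left(u \right)} = -2 - 2 u$
$R = - \frac{949}{550}$ ($R = \frac{-2 - 16}{100} + \frac{17}{-11} = \left(-2 - 16\right) \frac{1}{100} + 17 \left(- \frac{1}{11}\right) = \left(-18\right) \frac{1}{100} - \frac{17}{11} = - \frac{9}{50} - \frac{17}{11} = - \frac{949}{550} \approx -1.7255$)
$R^{2} = \left(- \frac{949}{550}\right)^{2} = \frac{900601}{302500}$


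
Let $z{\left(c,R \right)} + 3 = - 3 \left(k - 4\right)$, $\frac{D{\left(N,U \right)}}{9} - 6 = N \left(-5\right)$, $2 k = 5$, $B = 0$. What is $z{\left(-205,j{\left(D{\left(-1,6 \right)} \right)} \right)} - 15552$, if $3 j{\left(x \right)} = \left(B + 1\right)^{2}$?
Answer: $- \frac{31101}{2} \approx -15551.0$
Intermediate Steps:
$k = \frac{5}{2}$ ($k = \frac{1}{2} \cdot 5 = \frac{5}{2} \approx 2.5$)
$D{\left(N,U \right)} = 54 - 45 N$ ($D{\left(N,U \right)} = 54 + 9 N \left(-5\right) = 54 + 9 \left(- 5 N\right) = 54 - 45 N$)
$j{\left(x \right)} = \frac{1}{3}$ ($j{\left(x \right)} = \frac{\left(0 + 1\right)^{2}}{3} = \frac{1^{2}}{3} = \frac{1}{3} \cdot 1 = \frac{1}{3}$)
$z{\left(c,R \right)} = \frac{3}{2}$ ($z{\left(c,R \right)} = -3 - 3 \left(\frac{5}{2} - 4\right) = -3 - - \frac{9}{2} = -3 + \frac{9}{2} = \frac{3}{2}$)
$z{\left(-205,j{\left(D{\left(-1,6 \right)} \right)} \right)} - 15552 = \frac{3}{2} - 15552 = - \frac{31101}{2}$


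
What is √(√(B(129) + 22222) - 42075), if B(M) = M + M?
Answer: √(-42075 + 4*√1405) ≈ 204.76*I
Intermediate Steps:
B(M) = 2*M
√(√(B(129) + 22222) - 42075) = √(√(2*129 + 22222) - 42075) = √(√(258 + 22222) - 42075) = √(√22480 - 42075) = √(4*√1405 - 42075) = √(-42075 + 4*√1405)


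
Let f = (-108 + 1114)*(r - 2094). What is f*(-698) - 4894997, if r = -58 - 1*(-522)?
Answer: 1139671443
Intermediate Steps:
r = 464 (r = -58 + 522 = 464)
f = -1639780 (f = (-108 + 1114)*(464 - 2094) = 1006*(-1630) = -1639780)
f*(-698) - 4894997 = -1639780*(-698) - 4894997 = 1144566440 - 4894997 = 1139671443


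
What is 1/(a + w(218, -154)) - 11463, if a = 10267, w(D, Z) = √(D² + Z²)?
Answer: -1207512971420/105340049 - 2*√17810/105340049 ≈ -11463.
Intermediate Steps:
1/(a + w(218, -154)) - 11463 = 1/(10267 + √(218² + (-154)²)) - 11463 = 1/(10267 + √(47524 + 23716)) - 11463 = 1/(10267 + √71240) - 11463 = 1/(10267 + 2*√17810) - 11463 = -11463 + 1/(10267 + 2*√17810)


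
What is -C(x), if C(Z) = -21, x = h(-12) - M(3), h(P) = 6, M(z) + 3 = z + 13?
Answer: 21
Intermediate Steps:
M(z) = 10 + z (M(z) = -3 + (z + 13) = -3 + (13 + z) = 10 + z)
x = -7 (x = 6 - (10 + 3) = 6 - 1*13 = 6 - 13 = -7)
-C(x) = -1*(-21) = 21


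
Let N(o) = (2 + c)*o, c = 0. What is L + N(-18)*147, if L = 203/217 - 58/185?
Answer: -30346053/5735 ≈ -5291.4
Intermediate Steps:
L = 3567/5735 (L = 203*(1/217) - 58*1/185 = 29/31 - 58/185 = 3567/5735 ≈ 0.62197)
N(o) = 2*o (N(o) = (2 + 0)*o = 2*o)
L + N(-18)*147 = 3567/5735 + (2*(-18))*147 = 3567/5735 - 36*147 = 3567/5735 - 5292 = -30346053/5735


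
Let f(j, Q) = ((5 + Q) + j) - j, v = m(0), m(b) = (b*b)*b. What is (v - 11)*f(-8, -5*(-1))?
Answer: -110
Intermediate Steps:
m(b) = b³ (m(b) = b²*b = b³)
v = 0 (v = 0³ = 0)
f(j, Q) = 5 + Q (f(j, Q) = (5 + Q + j) - j = 5 + Q)
(v - 11)*f(-8, -5*(-1)) = (0 - 11)*(5 - 5*(-1)) = -11*(5 + 5) = -11*10 = -110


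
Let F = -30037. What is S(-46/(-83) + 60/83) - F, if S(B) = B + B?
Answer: 2493283/83 ≈ 30040.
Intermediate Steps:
S(B) = 2*B
S(-46/(-83) + 60/83) - F = 2*(-46/(-83) + 60/83) - 1*(-30037) = 2*(-46*(-1/83) + 60*(1/83)) + 30037 = 2*(46/83 + 60/83) + 30037 = 2*(106/83) + 30037 = 212/83 + 30037 = 2493283/83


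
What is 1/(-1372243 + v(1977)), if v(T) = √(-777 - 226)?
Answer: -1372243/1883050852052 - I*√1003/1883050852052 ≈ -7.2873e-7 - 1.6819e-11*I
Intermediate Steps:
v(T) = I*√1003 (v(T) = √(-1003) = I*√1003)
1/(-1372243 + v(1977)) = 1/(-1372243 + I*√1003)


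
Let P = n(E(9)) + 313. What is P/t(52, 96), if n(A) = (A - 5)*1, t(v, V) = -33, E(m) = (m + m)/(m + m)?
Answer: -103/11 ≈ -9.3636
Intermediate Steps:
E(m) = 1 (E(m) = (2*m)/((2*m)) = (2*m)*(1/(2*m)) = 1)
n(A) = -5 + A (n(A) = (-5 + A)*1 = -5 + A)
P = 309 (P = (-5 + 1) + 313 = -4 + 313 = 309)
P/t(52, 96) = 309/(-33) = 309*(-1/33) = -103/11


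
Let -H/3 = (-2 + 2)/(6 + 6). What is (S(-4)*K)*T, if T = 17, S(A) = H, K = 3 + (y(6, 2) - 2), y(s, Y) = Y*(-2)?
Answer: 0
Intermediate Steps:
y(s, Y) = -2*Y
H = 0 (H = -3*(-2 + 2)/(6 + 6) = -0/12 = -3*0 = 0)
K = -3 (K = 3 + (-2*2 - 2) = 3 + (-4 - 2) = 3 - 6 = -3)
S(A) = 0
(S(-4)*K)*T = (0*(-3))*17 = 0*17 = 0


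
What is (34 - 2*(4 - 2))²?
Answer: 900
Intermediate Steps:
(34 - 2*(4 - 2))² = (34 - 2*2)² = (34 - 4)² = 30² = 900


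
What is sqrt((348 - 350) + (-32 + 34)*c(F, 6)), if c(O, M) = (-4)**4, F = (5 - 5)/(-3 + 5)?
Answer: sqrt(510) ≈ 22.583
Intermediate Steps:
F = 0 (F = 0/2 = 0*(1/2) = 0)
c(O, M) = 256
sqrt((348 - 350) + (-32 + 34)*c(F, 6)) = sqrt((348 - 350) + (-32 + 34)*256) = sqrt(-2 + 2*256) = sqrt(-2 + 512) = sqrt(510)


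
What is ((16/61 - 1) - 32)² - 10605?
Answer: -35473196/3721 ≈ -9533.3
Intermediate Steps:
((16/61 - 1) - 32)² - 10605 = (-45/61 - 32)² - 10605 = (-1997/61)² - 10605 = 3988009/3721 - 10605 = -35473196/3721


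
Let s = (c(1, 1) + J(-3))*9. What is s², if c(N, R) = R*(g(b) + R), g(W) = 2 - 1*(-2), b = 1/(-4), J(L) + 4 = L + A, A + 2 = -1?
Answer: 2025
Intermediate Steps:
A = -3 (A = -2 - 1 = -3)
J(L) = -7 + L (J(L) = -4 + (L - 3) = -4 + (-3 + L) = -7 + L)
b = -¼ ≈ -0.25000
g(W) = 4 (g(W) = 2 + 2 = 4)
c(N, R) = R*(4 + R)
s = -45 (s = (1*(4 + 1) + (-7 - 3))*9 = (1*5 - 10)*9 = (5 - 10)*9 = -5*9 = -45)
s² = (-45)² = 2025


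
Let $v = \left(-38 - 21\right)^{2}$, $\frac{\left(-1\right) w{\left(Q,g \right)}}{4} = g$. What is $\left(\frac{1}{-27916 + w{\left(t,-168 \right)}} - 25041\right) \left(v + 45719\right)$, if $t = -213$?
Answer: $- \frac{8391269161500}{6811} \approx -1.232 \cdot 10^{9}$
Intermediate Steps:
$w{\left(Q,g \right)} = - 4 g$
$v = 3481$ ($v = \left(-59\right)^{2} = 3481$)
$\left(\frac{1}{-27916 + w{\left(t,-168 \right)}} - 25041\right) \left(v + 45719\right) = \left(\frac{1}{-27916 - -672} - 25041\right) \left(3481 + 45719\right) = \left(\frac{1}{-27916 + 672} - 25041\right) 49200 = \left(\frac{1}{-27244} - 25041\right) 49200 = \left(- \frac{1}{27244} - 25041\right) 49200 = \left(- \frac{682217005}{27244}\right) 49200 = - \frac{8391269161500}{6811}$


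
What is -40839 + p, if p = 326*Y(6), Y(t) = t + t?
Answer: -36927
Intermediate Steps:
Y(t) = 2*t
p = 3912 (p = 326*(2*6) = 326*12 = 3912)
-40839 + p = -40839 + 3912 = -36927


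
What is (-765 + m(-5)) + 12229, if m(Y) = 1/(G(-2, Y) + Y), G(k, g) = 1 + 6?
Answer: 22929/2 ≈ 11465.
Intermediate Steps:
G(k, g) = 7
m(Y) = 1/(7 + Y)
(-765 + m(-5)) + 12229 = (-765 + 1/(7 - 5)) + 12229 = (-765 + 1/2) + 12229 = -1529/2 + 12229 = 22929/2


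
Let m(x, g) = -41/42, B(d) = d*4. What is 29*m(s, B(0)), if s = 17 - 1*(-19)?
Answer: -1189/42 ≈ -28.310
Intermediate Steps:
s = 36 (s = 17 + 19 = 36)
B(d) = 4*d
m(x, g) = -41/42 (m(x, g) = -41*1/42 = -41/42)
29*m(s, B(0)) = 29*(-41/42) = -1189/42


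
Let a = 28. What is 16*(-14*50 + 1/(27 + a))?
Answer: -615984/55 ≈ -11200.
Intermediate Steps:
16*(-14*50 + 1/(27 + a)) = 16*(-14*50 + 1/(27 + 28)) = 16*(-700 + 1/55) = 16*(-38499/55) = -615984/55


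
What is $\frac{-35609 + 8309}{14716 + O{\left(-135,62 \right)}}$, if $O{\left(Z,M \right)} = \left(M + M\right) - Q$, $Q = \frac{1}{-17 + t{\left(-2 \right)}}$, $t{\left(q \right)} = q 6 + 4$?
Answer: $- \frac{227500}{123667} \approx -1.8396$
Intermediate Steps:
$t{\left(q \right)} = 4 + 6 q$ ($t{\left(q \right)} = 6 q + 4 = 4 + 6 q$)
$Q = - \frac{1}{25}$ ($Q = \frac{1}{-17 + \left(4 + 6 \left(-2\right)\right)} = \frac{1}{-17 + \left(4 - 12\right)} = \frac{1}{-17 - 8} = \frac{1}{-25} = - \frac{1}{25} \approx -0.04$)
$O{\left(Z,M \right)} = \frac{1}{25} + 2 M$ ($O{\left(Z,M \right)} = \left(M + M\right) - - \frac{1}{25} = 2 M + \frac{1}{25} = \frac{1}{25} + 2 M$)
$\frac{-35609 + 8309}{14716 + O{\left(-135,62 \right)}} = \frac{-35609 + 8309}{14716 + \left(\frac{1}{25} + 2 \cdot 62\right)} = - \frac{27300}{14716 + \left(\frac{1}{25} + 124\right)} = - \frac{27300}{14716 + \frac{3101}{25}} = - \frac{27300}{\frac{371001}{25}} = \left(-27300\right) \frac{25}{371001} = - \frac{227500}{123667}$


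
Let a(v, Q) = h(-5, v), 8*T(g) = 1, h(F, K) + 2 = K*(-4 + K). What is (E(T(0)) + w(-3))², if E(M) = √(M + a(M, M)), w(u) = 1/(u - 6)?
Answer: (8 - 9*I*√151)²/5184 ≈ -2.347 - 0.34134*I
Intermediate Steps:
w(u) = 1/(-6 + u)
h(F, K) = -2 + K*(-4 + K)
T(g) = ⅛ (T(g) = (⅛)*1 = ⅛)
a(v, Q) = -2 + v² - 4*v
E(M) = √(-2 + M² - 3*M) (E(M) = √(M + (-2 + M² - 4*M)) = √(-2 + M² - 3*M))
(E(T(0)) + w(-3))² = (√(-2 + (⅛)² - 3*⅛) + 1/(-6 - 3))² = (√(-2 + 1/64 - 3/8) + 1/(-9))² = (√(-151/64) - ⅑)² = (I*√151/8 - ⅑)² = (-⅑ + I*√151/8)²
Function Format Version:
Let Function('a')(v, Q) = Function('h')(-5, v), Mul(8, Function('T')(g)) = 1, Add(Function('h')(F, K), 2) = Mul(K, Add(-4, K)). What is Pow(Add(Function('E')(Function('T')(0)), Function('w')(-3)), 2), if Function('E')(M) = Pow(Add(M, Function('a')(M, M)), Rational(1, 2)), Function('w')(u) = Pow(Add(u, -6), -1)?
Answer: Mul(Rational(1, 5184), Pow(Add(8, Mul(-9, I, Pow(151, Rational(1, 2)))), 2)) ≈ Add(-2.3470, Mul(-0.34134, I))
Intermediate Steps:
Function('w')(u) = Pow(Add(-6, u), -1)
Function('h')(F, K) = Add(-2, Mul(K, Add(-4, K)))
Function('T')(g) = Rational(1, 8) (Function('T')(g) = Mul(Rational(1, 8), 1) = Rational(1, 8))
Function('a')(v, Q) = Add(-2, Pow(v, 2), Mul(-4, v))
Function('E')(M) = Pow(Add(-2, Pow(M, 2), Mul(-3, M)), Rational(1, 2)) (Function('E')(M) = Pow(Add(M, Add(-2, Pow(M, 2), Mul(-4, M))), Rational(1, 2)) = Pow(Add(-2, Pow(M, 2), Mul(-3, M)), Rational(1, 2)))
Pow(Add(Function('E')(Function('T')(0)), Function('w')(-3)), 2) = Pow(Add(Pow(Add(-2, Pow(Rational(1, 8), 2), Mul(-3, Rational(1, 8))), Rational(1, 2)), Pow(Add(-6, -3), -1)), 2) = Pow(Add(Pow(Add(-2, Rational(1, 64), Rational(-3, 8)), Rational(1, 2)), Pow(-9, -1)), 2) = Pow(Add(Pow(Rational(-151, 64), Rational(1, 2)), Rational(-1, 9)), 2) = Pow(Add(Mul(Rational(1, 8), I, Pow(151, Rational(1, 2))), Rational(-1, 9)), 2) = Pow(Add(Rational(-1, 9), Mul(Rational(1, 8), I, Pow(151, Rational(1, 2)))), 2)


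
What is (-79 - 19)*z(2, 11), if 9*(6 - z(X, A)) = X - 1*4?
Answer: -5488/9 ≈ -609.78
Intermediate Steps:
z(X, A) = 58/9 - X/9 (z(X, A) = 6 - (X - 1*4)/9 = 6 - (X - 4)/9 = 6 - (-4 + X)/9 = 6 + (4/9 - X/9) = 58/9 - X/9)
(-79 - 19)*z(2, 11) = (-79 - 19)*(58/9 - 1/9*2) = -98*(58/9 - 2/9) = -98*56/9 = -5488/9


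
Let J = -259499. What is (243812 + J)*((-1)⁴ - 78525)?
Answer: 1231805988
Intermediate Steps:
(243812 + J)*((-1)⁴ - 78525) = (243812 - 259499)*((-1)⁴ - 78525) = -15687*(1 - 78525) = -15687*(-78524) = 1231805988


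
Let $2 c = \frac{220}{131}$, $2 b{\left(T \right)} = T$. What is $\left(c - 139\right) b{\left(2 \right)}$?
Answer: $- \frac{18099}{131} \approx -138.16$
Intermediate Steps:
$b{\left(T \right)} = \frac{T}{2}$
$c = \frac{110}{131}$ ($c = \frac{220 \cdot \frac{1}{131}}{2} = \frac{1}{2} \cdot \frac{220}{131} = \frac{110}{131} \approx 0.83969$)
$\left(c - 139\right) b{\left(2 \right)} = \left(\frac{110}{131} - 139\right) \frac{1}{2} \cdot 2 = \left(- \frac{18099}{131}\right) 1 = - \frac{18099}{131}$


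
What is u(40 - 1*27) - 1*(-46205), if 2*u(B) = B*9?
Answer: 92527/2 ≈ 46264.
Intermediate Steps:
u(B) = 9*B/2 (u(B) = (B*9)/2 = (9*B)/2 = 9*B/2)
u(40 - 1*27) - 1*(-46205) = 9*(40 - 1*27)/2 - 1*(-46205) = 9*(40 - 27)/2 + 46205 = (9/2)*13 + 46205 = 117/2 + 46205 = 92527/2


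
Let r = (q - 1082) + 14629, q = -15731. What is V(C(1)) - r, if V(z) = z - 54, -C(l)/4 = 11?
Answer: 2086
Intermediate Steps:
C(l) = -44 (C(l) = -4*11 = -44)
V(z) = -54 + z
r = -2184 (r = (-15731 - 1082) + 14629 = -16813 + 14629 = -2184)
V(C(1)) - r = (-54 - 44) - 1*(-2184) = -98 + 2184 = 2086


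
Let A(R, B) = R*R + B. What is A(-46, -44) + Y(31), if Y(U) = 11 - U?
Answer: 2052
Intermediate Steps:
A(R, B) = B + R² (A(R, B) = R² + B = B + R²)
A(-46, -44) + Y(31) = (-44 + (-46)²) + (11 - 1*31) = (-44 + 2116) + (11 - 31) = 2072 - 20 = 2052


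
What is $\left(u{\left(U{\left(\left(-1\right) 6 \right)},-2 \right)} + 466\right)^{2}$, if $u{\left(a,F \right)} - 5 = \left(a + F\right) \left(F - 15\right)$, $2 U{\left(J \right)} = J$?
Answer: $309136$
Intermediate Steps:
$U{\left(J \right)} = \frac{J}{2}$
$u{\left(a,F \right)} = 5 + \left(-15 + F\right) \left(F + a\right)$ ($u{\left(a,F \right)} = 5 + \left(a + F\right) \left(F - 15\right) = 5 + \left(F + a\right) \left(-15 + F\right) = 5 + \left(-15 + F\right) \left(F + a\right)$)
$\left(u{\left(U{\left(\left(-1\right) 6 \right)},-2 \right)} + 466\right)^{2} = \left(\left(5 + \left(-2\right)^{2} - -30 - 15 \frac{\left(-1\right) 6}{2} - 2 \frac{\left(-1\right) 6}{2}\right) + 466\right)^{2} = \left(\left(5 + 4 + 30 - 15 \cdot \frac{1}{2} \left(-6\right) - 2 \cdot \frac{1}{2} \left(-6\right)\right) + 466\right)^{2} = \left(\left(5 + 4 + 30 - -45 - -6\right) + 466\right)^{2} = \left(\left(5 + 4 + 30 + 45 + 6\right) + 466\right)^{2} = \left(90 + 466\right)^{2} = 556^{2} = 309136$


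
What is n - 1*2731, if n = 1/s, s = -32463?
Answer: -88656454/32463 ≈ -2731.0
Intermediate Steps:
n = -1/32463 (n = 1/(-32463) = -1/32463 ≈ -3.0804e-5)
n - 1*2731 = -1/32463 - 1*2731 = -1/32463 - 2731 = -88656454/32463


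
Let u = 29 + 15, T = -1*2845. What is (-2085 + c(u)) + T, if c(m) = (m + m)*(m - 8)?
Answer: -1762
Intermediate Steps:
T = -2845
u = 44
c(m) = 2*m*(-8 + m) (c(m) = (2*m)*(-8 + m) = 2*m*(-8 + m))
(-2085 + c(u)) + T = (-2085 + 2*44*(-8 + 44)) - 2845 = (-2085 + 2*44*36) - 2845 = (-2085 + 3168) - 2845 = 1083 - 2845 = -1762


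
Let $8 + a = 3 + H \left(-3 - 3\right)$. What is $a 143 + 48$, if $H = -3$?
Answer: $1907$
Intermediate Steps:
$a = 13$ ($a = -8 - \left(-3 + 3 \left(-3 - 3\right)\right) = -8 + \left(3 - -18\right) = -8 + \left(3 + 18\right) = -8 + 21 = 13$)
$a 143 + 48 = 13 \cdot 143 + 48 = 1859 + 48 = 1907$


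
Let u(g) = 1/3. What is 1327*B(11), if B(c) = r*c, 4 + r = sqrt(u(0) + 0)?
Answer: -58388 + 14597*sqrt(3)/3 ≈ -49960.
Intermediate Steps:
u(g) = 1/3
r = -4 + sqrt(3)/3 (r = -4 + sqrt(1/3 + 0) = -4 + sqrt(1/3) = -4 + sqrt(3)/3 ≈ -3.4226)
B(c) = c*(-4 + sqrt(3)/3) (B(c) = (-4 + sqrt(3)/3)*c = c*(-4 + sqrt(3)/3))
1327*B(11) = 1327*((1/3)*11*(-12 + sqrt(3))) = 1327*(-44 + 11*sqrt(3)/3) = -58388 + 14597*sqrt(3)/3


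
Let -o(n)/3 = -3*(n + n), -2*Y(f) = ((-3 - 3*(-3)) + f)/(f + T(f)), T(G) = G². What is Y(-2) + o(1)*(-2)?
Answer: -37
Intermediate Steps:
Y(f) = -(6 + f)/(2*(f + f²)) (Y(f) = -((-3 - 3*(-3)) + f)/(2*(f + f²)) = -((-3 + 9) + f)/(2*(f + f²)) = -(6 + f)/(2*(f + f²)))
o(n) = 18*n (o(n) = -(-9)*(n + n) = -(-9)*2*n = -(-18)*n = 18*n)
Y(-2) + o(1)*(-2) = (½)*(-6 - 1*(-2))/(-2*(1 - 2)) + (18*1)*(-2) = (½)*(-½)*(-6 + 2)/(-1) + 18*(-2) = (½)*(-½)*(-1)*(-4) - 36 = -1 - 36 = -37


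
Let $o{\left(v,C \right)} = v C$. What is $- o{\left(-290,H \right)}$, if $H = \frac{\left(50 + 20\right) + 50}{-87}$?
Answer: $-400$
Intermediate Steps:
$H = - \frac{40}{29}$ ($H = \left(70 + 50\right) \left(- \frac{1}{87}\right) = 120 \left(- \frac{1}{87}\right) = - \frac{40}{29} \approx -1.3793$)
$o{\left(v,C \right)} = C v$
$- o{\left(-290,H \right)} = - \frac{\left(-40\right) \left(-290\right)}{29} = \left(-1\right) 400 = -400$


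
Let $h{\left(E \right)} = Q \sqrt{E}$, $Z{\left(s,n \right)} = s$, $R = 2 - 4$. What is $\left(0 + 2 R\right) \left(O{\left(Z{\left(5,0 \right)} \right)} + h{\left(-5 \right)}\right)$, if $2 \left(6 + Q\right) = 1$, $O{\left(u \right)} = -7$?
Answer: $28 + 22 i \sqrt{5} \approx 28.0 + 49.193 i$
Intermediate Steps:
$R = -2$
$Q = - \frac{11}{2}$ ($Q = -6 + \frac{1}{2} \cdot 1 = -6 + \frac{1}{2} = - \frac{11}{2} \approx -5.5$)
$h{\left(E \right)} = - \frac{11 \sqrt{E}}{2}$
$\left(0 + 2 R\right) \left(O{\left(Z{\left(5,0 \right)} \right)} + h{\left(-5 \right)}\right) = \left(0 + 2 \left(-2\right)\right) \left(-7 - \frac{11 \sqrt{-5}}{2}\right) = \left(0 - 4\right) \left(-7 - \frac{11 i \sqrt{5}}{2}\right) = - 4 \left(-7 - \frac{11 i \sqrt{5}}{2}\right) = 28 + 22 i \sqrt{5}$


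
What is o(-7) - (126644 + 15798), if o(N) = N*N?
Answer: -142393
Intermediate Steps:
o(N) = N²
o(-7) - (126644 + 15798) = (-7)² - (126644 + 15798) = 49 - 1*142442 = 49 - 142442 = -142393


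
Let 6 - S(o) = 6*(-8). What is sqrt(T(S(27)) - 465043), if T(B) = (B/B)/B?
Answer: I*sqrt(150673926)/18 ≈ 681.94*I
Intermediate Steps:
S(o) = 54 (S(o) = 6 - 6*(-8) = 6 - 1*(-48) = 6 + 48 = 54)
T(B) = 1/B
sqrt(T(S(27)) - 465043) = sqrt(1/54 - 465043) = sqrt(-25112321/54) = I*sqrt(150673926)/18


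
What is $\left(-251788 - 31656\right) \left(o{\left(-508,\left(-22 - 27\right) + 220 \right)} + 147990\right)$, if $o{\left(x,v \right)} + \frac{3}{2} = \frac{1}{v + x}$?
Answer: $- \frac{14135954173334}{337} \approx -4.1946 \cdot 10^{10}$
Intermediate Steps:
$o{\left(x,v \right)} = - \frac{3}{2} + \frac{1}{v + x}$
$\left(-251788 - 31656\right) \left(o{\left(-508,\left(-22 - 27\right) + 220 \right)} + 147990\right) = \left(-251788 - 31656\right) \left(\frac{2 - 3 \left(\left(-22 - 27\right) + 220\right) - -1524}{2 \left(\left(\left(-22 - 27\right) + 220\right) - 508\right)} + 147990\right) = - 283444 \left(\frac{2 - 3 \left(-49 + 220\right) + 1524}{2 \left(\left(-49 + 220\right) - 508\right)} + 147990\right) = - 283444 \left(\frac{2 - 513 + 1524}{2 \left(171 - 508\right)} + 147990\right) = - 283444 \left(\frac{2 - 513 + 1524}{2 \left(-337\right)} + 147990\right) = - 283444 \left(\frac{1}{2} \left(- \frac{1}{337}\right) 1013 + 147990\right) = - 283444 \left(- \frac{1013}{674} + 147990\right) = \left(-283444\right) \frac{99744247}{674} = - \frac{14135954173334}{337}$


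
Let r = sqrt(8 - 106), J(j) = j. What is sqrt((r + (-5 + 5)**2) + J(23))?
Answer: sqrt(23 + 7*I*sqrt(2)) ≈ 4.901 + 1.0099*I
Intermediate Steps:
r = 7*I*sqrt(2) (r = sqrt(-98) = 7*I*sqrt(2) ≈ 9.8995*I)
sqrt((r + (-5 + 5)**2) + J(23)) = sqrt((7*I*sqrt(2) + (-5 + 5)**2) + 23) = sqrt((7*I*sqrt(2) + 0**2) + 23) = sqrt((7*I*sqrt(2) + 0) + 23) = sqrt(7*I*sqrt(2) + 23) = sqrt(23 + 7*I*sqrt(2))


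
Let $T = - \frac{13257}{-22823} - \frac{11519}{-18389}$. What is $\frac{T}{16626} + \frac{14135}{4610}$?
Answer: $\frac{9863356192508807}{3216766554206142} \approx 3.0662$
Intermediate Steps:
$T = \frac{506681110}{419692147}$ ($T = \left(-13257\right) \left(- \frac{1}{22823}\right) - - \frac{11519}{18389} = \frac{13257}{22823} + \frac{11519}{18389} = \frac{506681110}{419692147} \approx 1.2073$)
$\frac{T}{16626} + \frac{14135}{4610} = \frac{506681110}{419692147 \cdot 16626} + \frac{14135}{4610} = \frac{506681110}{419692147} \cdot \frac{1}{16626} + 14135 \cdot \frac{1}{4610} = \frac{253340555}{3488900818011} + \frac{2827}{922} = \frac{9863356192508807}{3216766554206142}$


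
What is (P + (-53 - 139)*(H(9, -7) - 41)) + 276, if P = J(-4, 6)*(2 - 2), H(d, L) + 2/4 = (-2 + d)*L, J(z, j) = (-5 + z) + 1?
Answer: 17652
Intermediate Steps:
J(z, j) = -4 + z
H(d, L) = -1/2 + L*(-2 + d) (H(d, L) = -1/2 + (-2 + d)*L = -1/2 + L*(-2 + d))
P = 0 (P = (-4 - 4)*(2 - 2) = -8*0 = 0)
(P + (-53 - 139)*(H(9, -7) - 41)) + 276 = (0 + (-53 - 139)*((-1/2 - 2*(-7) - 7*9) - 41)) + 276 = (0 - 192*((-1/2 + 14 - 63) - 41)) + 276 = (0 - 192*(-99/2 - 41)) + 276 = (0 - 192*(-181/2)) + 276 = (0 + 17376) + 276 = 17376 + 276 = 17652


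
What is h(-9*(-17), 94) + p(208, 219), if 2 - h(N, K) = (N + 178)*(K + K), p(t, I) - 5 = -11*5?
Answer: -62276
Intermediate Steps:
p(t, I) = -50 (p(t, I) = 5 - 11*5 = 5 - 55 = -50)
h(N, K) = 2 - 2*K*(178 + N) (h(N, K) = 2 - (N + 178)*(K + K) = 2 - (178 + N)*2*K = 2 - 2*K*(178 + N))
h(-9*(-17), 94) + p(208, 219) = (2 - 356*94 - 2*94*(-9*(-17))) - 50 = (2 - 33464 - 2*94*153) - 50 = (2 - 33464 - 28764) - 50 = -62226 - 50 = -62276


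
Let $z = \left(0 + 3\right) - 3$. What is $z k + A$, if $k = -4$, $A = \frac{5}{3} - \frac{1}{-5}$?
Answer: $\frac{28}{15} \approx 1.8667$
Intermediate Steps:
$A = \frac{28}{15}$ ($A = 5 \cdot \frac{1}{3} - - \frac{1}{5} = \frac{5}{3} + \frac{1}{5} = \frac{28}{15} \approx 1.8667$)
$z = 0$ ($z = 3 - 3 = 0$)
$z k + A = 0 \left(-4\right) + \frac{28}{15} = 0 + \frac{28}{15} = \frac{28}{15}$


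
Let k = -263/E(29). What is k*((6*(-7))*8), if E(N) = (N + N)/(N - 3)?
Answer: 1148784/29 ≈ 39613.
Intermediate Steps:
E(N) = 2*N/(-3 + N) (E(N) = (2*N)/(-3 + N) = 2*N/(-3 + N))
k = -3419/29 (k = -263/(2*29/(-3 + 29)) = -263/(2*29/26) = -263/(2*29*(1/26)) = -263/29/13 = -263*13/29 = -3419/29 ≈ -117.90)
k*((6*(-7))*8) = -3419*6*(-7)*8/29 = -(-143598)*8/29 = -3419/29*(-336) = 1148784/29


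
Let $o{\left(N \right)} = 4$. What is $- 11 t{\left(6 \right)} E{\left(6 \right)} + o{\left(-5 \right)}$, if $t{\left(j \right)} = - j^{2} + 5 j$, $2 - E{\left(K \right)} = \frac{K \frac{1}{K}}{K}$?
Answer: $125$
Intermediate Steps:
$E{\left(K \right)} = 2 - \frac{1}{K}$ ($E{\left(K \right)} = 2 - \frac{K \frac{1}{K}}{K} = 2 - 1 \frac{1}{K} = 2 - \frac{1}{K}$)
$- 11 t{\left(6 \right)} E{\left(6 \right)} + o{\left(-5 \right)} = - 11 \cdot 6 \left(5 - 6\right) \left(2 - \frac{1}{6}\right) + 4 = - 11 \cdot 6 \left(-1\right) \left(2 - \frac{1}{6}\right) + 4 = - 11 \left(\left(-6\right) \frac{11}{6}\right) + 4 = \left(-11\right) \left(-11\right) + 4 = 121 + 4 = 125$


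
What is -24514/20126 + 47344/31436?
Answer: 785445/2727073 ≈ 0.28802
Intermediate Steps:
-24514/20126 + 47344/31436 = -24514*1/20126 + 47344*(1/31436) = -12257/10063 + 11836/7859 = 785445/2727073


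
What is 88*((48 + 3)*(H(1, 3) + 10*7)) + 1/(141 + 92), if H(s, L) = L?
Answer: 76336393/233 ≈ 3.2762e+5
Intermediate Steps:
88*((48 + 3)*(H(1, 3) + 10*7)) + 1/(141 + 92) = 88*((48 + 3)*(3 + 10*7)) + 1/(141 + 92) = 88*(51*(3 + 70)) + 1/233 = 88*(51*73) + 1/233 = 88*3723 + 1/233 = 327624 + 1/233 = 76336393/233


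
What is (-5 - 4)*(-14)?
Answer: 126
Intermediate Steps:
(-5 - 4)*(-14) = -9*(-14) = 126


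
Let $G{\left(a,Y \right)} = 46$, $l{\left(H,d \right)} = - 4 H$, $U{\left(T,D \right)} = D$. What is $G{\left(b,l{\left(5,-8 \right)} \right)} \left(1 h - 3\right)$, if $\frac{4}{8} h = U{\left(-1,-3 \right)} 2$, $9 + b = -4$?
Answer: $-690$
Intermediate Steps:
$b = -13$ ($b = -9 - 4 = -13$)
$h = -12$ ($h = 2 \left(\left(-3\right) 2\right) = 2 \left(-6\right) = -12$)
$G{\left(b,l{\left(5,-8 \right)} \right)} \left(1 h - 3\right) = 46 \left(1 \left(-12\right) - 3\right) = 46 \left(-12 - 3\right) = 46 \left(-15\right) = -690$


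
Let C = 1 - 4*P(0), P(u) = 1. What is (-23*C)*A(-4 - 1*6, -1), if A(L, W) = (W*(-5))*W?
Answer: -345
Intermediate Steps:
A(L, W) = -5*W² (A(L, W) = (-5*W)*W = -5*W²)
C = -3 (C = 1 - 4*1 = 1 - 4 = -3)
(-23*C)*A(-4 - 1*6, -1) = (-23*(-3))*(-5*(-1)²) = 69*(-5*1) = 69*(-5) = -345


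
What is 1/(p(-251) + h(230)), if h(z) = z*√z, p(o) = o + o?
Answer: 251/5957498 + 115*√230/5957498 ≈ 0.00033488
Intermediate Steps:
p(o) = 2*o
h(z) = z^(3/2)
1/(p(-251) + h(230)) = 1/(2*(-251) + 230^(3/2)) = 1/(-502 + 230*√230)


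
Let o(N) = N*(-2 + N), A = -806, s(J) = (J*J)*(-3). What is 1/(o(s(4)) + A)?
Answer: 1/1594 ≈ 0.00062735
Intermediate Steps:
s(J) = -3*J**2 (s(J) = J**2*(-3) = -3*J**2)
1/(o(s(4)) + A) = 1/((-3*4**2)*(-2 - 3*4**2) - 806) = 1/((-3*16)*(-2 - 3*16) - 806) = 1/(-48*(-2 - 48) - 806) = 1/(-48*(-50) - 806) = 1/(2400 - 806) = 1/1594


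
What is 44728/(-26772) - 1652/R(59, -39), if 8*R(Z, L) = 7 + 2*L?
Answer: 87660766/475203 ≈ 184.47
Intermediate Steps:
R(Z, L) = 7/8 + L/4 (R(Z, L) = (7 + 2*L)/8 = 7/8 + L/4)
44728/(-26772) - 1652/R(59, -39) = 44728/(-26772) - 1652/(7/8 + (¼)*(-39)) = 44728*(-1/26772) - 1652/(7/8 - 39/4) = -11182/6693 - 1652/(-71/8) = -11182/6693 - 1652*(-8/71) = -11182/6693 + 13216/71 = 87660766/475203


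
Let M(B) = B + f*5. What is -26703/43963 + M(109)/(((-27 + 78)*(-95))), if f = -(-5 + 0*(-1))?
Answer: -135267077/213000735 ≈ -0.63505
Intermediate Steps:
f = 5 (f = -(-5 + 0) = -1*(-5) = 5)
M(B) = 25 + B (M(B) = B + 5*5 = B + 25 = 25 + B)
-26703/43963 + M(109)/(((-27 + 78)*(-95))) = -26703/43963 + (25 + 109)/(((-27 + 78)*(-95))) = -26703*1/43963 + 134/((51*(-95))) = -26703/43963 + 134/(-4845) = -26703/43963 + 134*(-1/4845) = -26703/43963 - 134/4845 = -135267077/213000735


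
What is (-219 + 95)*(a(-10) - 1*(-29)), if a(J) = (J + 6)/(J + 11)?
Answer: -3100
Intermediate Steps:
a(J) = (6 + J)/(11 + J)
(-219 + 95)*(a(-10) - 1*(-29)) = (-219 + 95)*((6 - 10)/(11 - 10) - 1*(-29)) = -124*(-4/1 + 29) = -124*(1*(-4) + 29) = -124*(-4 + 29) = -124*25 = -3100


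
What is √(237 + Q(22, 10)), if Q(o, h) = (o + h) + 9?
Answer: √278 ≈ 16.673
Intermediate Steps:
Q(o, h) = 9 + h + o (Q(o, h) = (h + o) + 9 = 9 + h + o)
√(237 + Q(22, 10)) = √(237 + (9 + 10 + 22)) = √(237 + 41) = √278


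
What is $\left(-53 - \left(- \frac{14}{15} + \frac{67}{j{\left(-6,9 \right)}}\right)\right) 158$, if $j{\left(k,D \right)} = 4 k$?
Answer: $- \frac{155709}{20} \approx -7785.5$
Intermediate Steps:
$\left(-53 - \left(- \frac{14}{15} + \frac{67}{j{\left(-6,9 \right)}}\right)\right) 158 = \left(-53 - \left(- \frac{67}{24} - \frac{14}{15}\right)\right) 158 = \left(-53 - \left(- \frac{14}{15} + \frac{67}{-24}\right)\right) 158 = \left(-53 + \left(\frac{14}{15} - - \frac{67}{24}\right)\right) 158 = \left(-53 + \left(\frac{14}{15} + \frac{67}{24}\right)\right) 158 = \left(-53 + \frac{149}{40}\right) 158 = \left(- \frac{1971}{40}\right) 158 = - \frac{155709}{20}$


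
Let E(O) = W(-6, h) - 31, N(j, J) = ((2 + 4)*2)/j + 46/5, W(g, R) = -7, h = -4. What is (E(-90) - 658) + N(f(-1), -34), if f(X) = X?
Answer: -3494/5 ≈ -698.80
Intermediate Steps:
N(j, J) = 46/5 + 12/j (N(j, J) = (6*2)/j + 46*(⅕) = 12/j + 46/5 = 46/5 + 12/j)
E(O) = -38 (E(O) = -7 - 31 = -38)
(E(-90) - 658) + N(f(-1), -34) = (-38 - 658) + (46/5 + 12/(-1)) = -696 + (46/5 + 12*(-1)) = -696 + (46/5 - 12) = -696 - 14/5 = -3494/5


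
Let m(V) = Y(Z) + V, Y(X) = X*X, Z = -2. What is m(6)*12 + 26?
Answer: 146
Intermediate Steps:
Y(X) = X²
m(V) = 4 + V (m(V) = (-2)² + V = 4 + V)
m(6)*12 + 26 = (4 + 6)*12 + 26 = 10*12 + 26 = 120 + 26 = 146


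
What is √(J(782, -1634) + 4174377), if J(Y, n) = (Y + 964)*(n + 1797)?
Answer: 5*√178359 ≈ 2111.6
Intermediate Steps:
J(Y, n) = (964 + Y)*(1797 + n)
√(J(782, -1634) + 4174377) = √((1732308 + 964*(-1634) + 1797*782 + 782*(-1634)) + 4174377) = √((1732308 - 1575176 + 1405254 - 1277788) + 4174377) = √(284598 + 4174377) = √4458975 = 5*√178359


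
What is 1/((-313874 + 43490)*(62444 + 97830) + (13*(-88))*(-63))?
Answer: -1/43335453144 ≈ -2.3076e-11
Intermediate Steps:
1/((-313874 + 43490)*(62444 + 97830) + (13*(-88))*(-63)) = 1/(-270384*160274 - 1144*(-63)) = 1/(-43335525216 + 72072) = 1/(-43335453144) = -1/43335453144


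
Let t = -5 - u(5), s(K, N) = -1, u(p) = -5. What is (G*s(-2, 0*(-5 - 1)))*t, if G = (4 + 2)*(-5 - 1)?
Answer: 0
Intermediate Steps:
G = -36 (G = 6*(-6) = -36)
t = 0 (t = -5 - 1*(-5) = -5 + 5 = 0)
(G*s(-2, 0*(-5 - 1)))*t = -36*(-1)*0 = 36*0 = 0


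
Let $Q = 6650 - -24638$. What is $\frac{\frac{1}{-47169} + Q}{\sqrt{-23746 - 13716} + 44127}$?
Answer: $\frac{7235963458913}{10205430286431} - \frac{1475823671 i \sqrt{37462}}{91848872577879} \approx 0.70903 - 0.00311 i$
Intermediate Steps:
$Q = 31288$ ($Q = 6650 + 24638 = 31288$)
$\frac{\frac{1}{-47169} + Q}{\sqrt{-23746 - 13716} + 44127} = \frac{\frac{1}{-47169} + 31288}{\sqrt{-23746 - 13716} + 44127} = \frac{- \frac{1}{47169} + 31288}{\sqrt{-37462} + 44127} = \frac{1475823671}{47169 \left(i \sqrt{37462} + 44127\right)} = \frac{1475823671}{47169 \left(44127 + i \sqrt{37462}\right)}$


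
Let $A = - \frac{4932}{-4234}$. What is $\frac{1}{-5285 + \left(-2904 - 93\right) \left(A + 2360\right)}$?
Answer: $- \frac{2117}{14991950587} \approx -1.4121 \cdot 10^{-7}$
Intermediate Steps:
$A = \frac{2466}{2117}$ ($A = \left(-4932\right) \left(- \frac{1}{4234}\right) = \frac{2466}{2117} \approx 1.1649$)
$\frac{1}{-5285 + \left(-2904 - 93\right) \left(A + 2360\right)} = \frac{1}{-5285 + \left(-2904 - 93\right) \left(\frac{2466}{2117} + 2360\right)} = \frac{1}{-5285 - \frac{14980762242}{2117}} = \frac{1}{- \frac{14991950587}{2117}} = - \frac{2117}{14991950587}$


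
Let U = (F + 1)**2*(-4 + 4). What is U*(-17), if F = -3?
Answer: 0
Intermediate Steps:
U = 0 (U = (-3 + 1)**2*(-4 + 4) = (-2)**2*0 = 4*0 = 0)
U*(-17) = 0*(-17) = 0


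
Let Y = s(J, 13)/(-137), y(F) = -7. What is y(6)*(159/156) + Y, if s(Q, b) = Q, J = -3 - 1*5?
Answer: -50411/7124 ≈ -7.0762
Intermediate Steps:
J = -8 (J = -3 - 5 = -8)
Y = 8/137 (Y = -8/(-137) = -8*(-1/137) = 8/137 ≈ 0.058394)
y(6)*(159/156) + Y = -1113/156 + 8/137 = -7*53/52 + 8/137 = -371/52 + 8/137 = -50411/7124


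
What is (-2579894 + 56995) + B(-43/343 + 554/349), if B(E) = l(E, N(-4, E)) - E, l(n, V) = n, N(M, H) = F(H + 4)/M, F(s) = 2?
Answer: -2522899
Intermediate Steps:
N(M, H) = 2/M
B(E) = 0 (B(E) = E - E = 0)
(-2579894 + 56995) + B(-43/343 + 554/349) = (-2579894 + 56995) + 0 = -2522899 + 0 = -2522899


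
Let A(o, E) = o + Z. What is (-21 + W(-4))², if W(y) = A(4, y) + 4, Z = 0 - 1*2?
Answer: 225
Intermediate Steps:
Z = -2 (Z = 0 - 2 = -2)
A(o, E) = -2 + o (A(o, E) = o - 2 = -2 + o)
W(y) = 6 (W(y) = (-2 + 4) + 4 = 2 + 4 = 6)
(-21 + W(-4))² = (-21 + 6)² = (-15)² = 225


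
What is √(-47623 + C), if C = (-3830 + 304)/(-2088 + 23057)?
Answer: I*√20939857556397/20969 ≈ 218.23*I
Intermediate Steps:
C = -3526/20969 ≈ -0.16815
√(-47623 + C) = √(-47623 - 3526/20969) = √(-998610213/20969) = I*√20939857556397/20969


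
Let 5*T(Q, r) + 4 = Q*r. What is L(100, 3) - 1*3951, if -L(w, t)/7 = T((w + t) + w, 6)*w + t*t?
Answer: -173974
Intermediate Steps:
T(Q, r) = -⅘ + Q*r/5 (T(Q, r) = -⅘ + (Q*r)/5 = -⅘ + Q*r/5)
L(w, t) = -7*t² - 7*w*(-⅘ + 6*t/5 + 12*w/5) (L(w, t) = -7*((-⅘ + (⅕)*((w + t) + w)*6)*w + t*t) = -7*((-⅘ + (⅕)*((t + w) + w)*6)*w + t²) = -7*((-⅘ + (⅕)*(t + 2*w)*6)*w + t²) = -7*((-⅘ + (6*t/5 + 12*w/5))*w + t²) = -7*((-⅘ + 6*t/5 + 12*w/5)*w + t²) = -7*(w*(-⅘ + 6*t/5 + 12*w/5) + t²) = -7*(t² + w*(-⅘ + 6*t/5 + 12*w/5)) = -7*t² - 7*w*(-⅘ + 6*t/5 + 12*w/5))
L(100, 3) - 1*3951 = (-7*3² - 14/5*100*(-2 + 3*3 + 6*100)) - 1*3951 = (-7*9 - 14/5*100*(-2 + 9 + 600)) - 3951 = (-63 - 14/5*100*607) - 3951 = (-63 - 169960) - 3951 = -170023 - 3951 = -173974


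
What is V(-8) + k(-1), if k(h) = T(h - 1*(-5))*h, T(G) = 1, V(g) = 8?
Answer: 7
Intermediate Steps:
k(h) = h (k(h) = 1*h = h)
V(-8) + k(-1) = 8 - 1 = 7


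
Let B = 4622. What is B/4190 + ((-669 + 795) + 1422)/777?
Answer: 1679569/542605 ≈ 3.0954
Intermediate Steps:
B/4190 + ((-669 + 795) + 1422)/777 = 4622/4190 + ((-669 + 795) + 1422)/777 = 4622*(1/4190) + (126 + 1422)*(1/777) = 2311/2095 + 1548*(1/777) = 2311/2095 + 516/259 = 1679569/542605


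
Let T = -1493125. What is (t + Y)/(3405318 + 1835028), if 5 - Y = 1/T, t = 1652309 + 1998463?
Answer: 908511068021/1304081936875 ≈ 0.69667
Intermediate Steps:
t = 3650772
Y = 7465626/1493125 (Y = 5 - 1/(-1493125) = 5 - 1*(-1/1493125) = 5 + 1/1493125 = 7465626/1493125 ≈ 5.0000)
(t + Y)/(3405318 + 1835028) = (3650772 + 7465626/1493125)/(3405318 + 1835028) = (5451066408126/1493125)/5240346 = (5451066408126/1493125)*(1/5240346) = 908511068021/1304081936875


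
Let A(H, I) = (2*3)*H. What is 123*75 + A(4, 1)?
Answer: 9249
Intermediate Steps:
A(H, I) = 6*H
123*75 + A(4, 1) = 123*75 + 6*4 = 9225 + 24 = 9249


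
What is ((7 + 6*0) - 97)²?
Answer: 8100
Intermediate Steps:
((7 + 6*0) - 97)² = ((7 + 0) - 97)² = (7 - 97)² = (-90)² = 8100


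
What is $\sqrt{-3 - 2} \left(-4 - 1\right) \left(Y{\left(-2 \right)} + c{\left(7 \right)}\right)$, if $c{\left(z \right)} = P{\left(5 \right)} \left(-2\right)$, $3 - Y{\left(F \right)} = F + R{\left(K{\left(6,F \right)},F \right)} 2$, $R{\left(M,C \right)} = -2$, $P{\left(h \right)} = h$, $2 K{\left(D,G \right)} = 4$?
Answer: $5 i \sqrt{5} \approx 11.18 i$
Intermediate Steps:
$K{\left(D,G \right)} = 2$ ($K{\left(D,G \right)} = \frac{1}{2} \cdot 4 = 2$)
$Y{\left(F \right)} = 7 - F$ ($Y{\left(F \right)} = 3 - \left(F - 4\right) = 3 - \left(-4 + F\right) = 7 - F$)
$c{\left(z \right)} = -10$ ($c{\left(z \right)} = 5 \left(-2\right) = -10$)
$\sqrt{-3 - 2} \left(-4 - 1\right) \left(Y{\left(-2 \right)} + c{\left(7 \right)}\right) = \sqrt{-3 - 2} \left(-4 - 1\right) \left(\left(7 - -2\right) - 10\right) = \sqrt{-5} \left(-5\right) \left(\left(7 + 2\right) - 10\right) = i \sqrt{5} \left(-5\right) \left(9 - 10\right) = - 5 i \sqrt{5} \left(-1\right) = 5 i \sqrt{5}$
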